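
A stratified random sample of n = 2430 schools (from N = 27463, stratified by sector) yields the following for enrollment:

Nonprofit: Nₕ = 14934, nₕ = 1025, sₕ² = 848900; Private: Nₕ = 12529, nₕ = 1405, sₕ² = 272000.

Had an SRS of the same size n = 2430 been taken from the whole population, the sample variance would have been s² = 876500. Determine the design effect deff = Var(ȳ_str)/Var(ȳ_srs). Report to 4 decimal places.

0.8026

Var(ȳ_str) = Σ Wₕ²(1−fₕ)sₕ²/nₕ with Wₕ = Nₕ/27463:
  Nonprofit: (14934/27463)²·(1−1025/14934)·848900/1025 = 228.09133
  Private: (12529/27463)²·(1−1405/12529)·272000/1405 = 35.774536
  → Var(ȳ_str) = 263.86587.
Var(ȳ_srs) = (1 − 2430/27463)·876500/2430 = 328.78392.
deff = 263.86587 / 328.78392 = 0.8026.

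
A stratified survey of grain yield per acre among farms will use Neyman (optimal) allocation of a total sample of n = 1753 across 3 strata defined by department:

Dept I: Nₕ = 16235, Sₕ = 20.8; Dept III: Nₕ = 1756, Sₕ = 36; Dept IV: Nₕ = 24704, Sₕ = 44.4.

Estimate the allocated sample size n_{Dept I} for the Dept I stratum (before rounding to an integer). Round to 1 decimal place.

395.2

Neyman allocation: nₕ = n·NₕSₕ / Σⱼ NⱼSⱼ.
Σ NⱼSⱼ = 16235·20.8 + 1756·36 + 24704·44.4 = 1.4977616 × 10^6.
n_{Dept I} = 1753·16235·20.8 / (1.4977616 × 10^6) = 395.2.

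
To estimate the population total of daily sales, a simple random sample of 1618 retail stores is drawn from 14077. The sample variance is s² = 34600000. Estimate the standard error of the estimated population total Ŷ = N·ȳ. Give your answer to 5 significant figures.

Var(Ŷ) = N²·Var(ȳ) = N²·(1 − n/N)·s²/n.
f = 1618/14077 = 0.11493926; Var(ȳ) = 0.88506074·34600000/1618 = 18926.515.
Var(Ŷ) = 14077² · 18926.515 = 3.7505147 × 10^12.
SE(Ŷ) = √(3.7505147 × 10^12) = 1.9366 × 10^6.

1.9366 × 10^6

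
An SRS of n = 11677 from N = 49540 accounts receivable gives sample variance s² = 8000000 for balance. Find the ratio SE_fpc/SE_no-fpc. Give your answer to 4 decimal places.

f = n/N = 11677/49540 = 0.23570852.
SE_no-fpc = √(s²/n) = 26.174558; SE_fpc = √((1−f)s²/n) = 22.882784.
Ratio = √(1−f) = 0.87423766.

0.8742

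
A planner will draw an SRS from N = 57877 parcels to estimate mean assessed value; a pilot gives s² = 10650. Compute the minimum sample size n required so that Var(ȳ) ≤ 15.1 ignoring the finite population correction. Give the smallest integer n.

706

Without fpc, n₀ = s²/D = 10650/15.1 = 705.2980.
Rounding up, n = 706.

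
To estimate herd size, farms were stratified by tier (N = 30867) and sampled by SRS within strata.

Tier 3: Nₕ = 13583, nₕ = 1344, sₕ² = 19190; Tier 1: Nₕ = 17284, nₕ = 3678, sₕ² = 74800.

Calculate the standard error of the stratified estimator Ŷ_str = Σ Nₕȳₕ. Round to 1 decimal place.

84594.7

Var(Ŷ_str) = Σₕ Nₕ²(1 − fₕ)sₕ²/nₕ.
Tier 3: 13583²·(1 − 1344/13583)·19190/1344 = 2.3736536 × 10^9.
Tier 1: 17284²·(1 − 3678/17284)·74800/3678 = 4.7826059 × 10^9.
Sum = 7.1562595 × 10^9.
SE = √(7.1562595 × 10^9) = 84594.7.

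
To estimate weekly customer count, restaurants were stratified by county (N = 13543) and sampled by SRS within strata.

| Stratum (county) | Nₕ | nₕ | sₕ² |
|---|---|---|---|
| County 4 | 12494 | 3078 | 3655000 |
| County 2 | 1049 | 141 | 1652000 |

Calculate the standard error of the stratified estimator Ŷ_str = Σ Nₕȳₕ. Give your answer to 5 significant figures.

388400

Var(Ŷ_str) = Σₕ Nₕ²(1 − fₕ)sₕ²/nₕ.
County 4: 12494²·(1 − 3078/12494)·3655000/3078 = 1.3969688 × 10^11.
County 2: 1049²·(1 − 141/1049)·1652000/141 = 1.1159694 × 10^10.
Sum = 1.5085657 × 10^11.
SE = √(1.5085657 × 10^11) = 388400.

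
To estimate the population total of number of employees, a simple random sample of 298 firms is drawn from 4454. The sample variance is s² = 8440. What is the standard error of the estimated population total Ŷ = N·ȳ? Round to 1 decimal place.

Var(Ŷ) = N²·Var(ȳ) = N²·(1 − n/N)·s²/n.
f = 298/4454 = 0.06690615; Var(ȳ) = 0.93309385·8440/298 = 26.427222.
Var(Ŷ) = 4454² · 26.427222 = 5.242663 × 10^8.
SE(Ŷ) = √(5.242663 × 10^8) = 22896.9.

22896.9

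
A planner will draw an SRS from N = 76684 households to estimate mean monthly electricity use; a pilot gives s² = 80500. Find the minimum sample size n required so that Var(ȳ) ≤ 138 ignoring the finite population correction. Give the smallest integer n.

584

Without fpc, n₀ = s²/D = 80500/138 = 583.3333.
Rounding up, n = 584.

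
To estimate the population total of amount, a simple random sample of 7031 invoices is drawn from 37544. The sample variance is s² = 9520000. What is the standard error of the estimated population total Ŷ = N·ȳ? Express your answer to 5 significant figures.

Var(Ŷ) = N²·Var(ȳ) = N²·(1 − n/N)·s²/n.
f = 7031/37544 = 0.18727360; Var(ȳ) = 0.81272640·9520000/7031 = 1100.4346.
Var(Ŷ) = 37544² · 1100.4346 = 1.5511197 × 10^12.
SE(Ŷ) = √(1.5511197 × 10^12) = 1.2454 × 10^6.

1.2454 × 10^6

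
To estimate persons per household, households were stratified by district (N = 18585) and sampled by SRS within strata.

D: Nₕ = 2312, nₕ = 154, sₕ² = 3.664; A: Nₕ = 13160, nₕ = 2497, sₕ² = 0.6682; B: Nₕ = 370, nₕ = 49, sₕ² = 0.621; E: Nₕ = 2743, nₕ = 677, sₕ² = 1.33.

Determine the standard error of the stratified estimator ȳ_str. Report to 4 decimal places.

0.0221

Var(ȳ_str) = Σₕ Wₕ²(1 − fₕ)sₕ²/nₕ with Wₕ = Nₕ/N, N = 18585.
D: Wₕ = 0.12440140; term = 0.12440140²·(1 − 0.06660900)·3.664/154 = 3.4367575 × 10^-4.
A: Wₕ = 0.70809793; term = 0.70809793²·(1 − 0.18974164)·0.6682/2497 = 1.0871716 × 10^-4.
B: Wₕ = 0.01990853; term = 0.01990853²·(1 − 0.13243243)·0.621/49 = 4.3578989 × 10^-6.
E: Wₕ = 0.14759214; term = 0.14759214²·(1 − 0.24681006)·1.33/677 = 3.2232498 × 10^-5.
Sum = 4.8898331 × 10^-4.
SE = √(4.8898331 × 10^-4) = 0.0221.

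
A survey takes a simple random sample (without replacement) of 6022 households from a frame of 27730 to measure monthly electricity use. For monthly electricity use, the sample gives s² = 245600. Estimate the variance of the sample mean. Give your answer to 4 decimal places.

31.9270

Under SRS without replacement, Var(ȳ) = (1 − f)·s²/n with f = n/N = 6022/27730 = 0.21716552.
Var(ȳ) = (1 − 0.21716552)·245600/6022 = 0.78283448·40.783793 = 31.926959.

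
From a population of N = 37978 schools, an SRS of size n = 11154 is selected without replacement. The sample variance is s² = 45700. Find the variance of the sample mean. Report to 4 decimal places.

Under SRS without replacement, Var(ȳ) = (1 − f)·s²/n with f = n/N = 11154/37978 = 0.29369635.
Var(ȳ) = (1 − 0.29369635)·45700/11154 = 0.70630365·4.0971849 = 2.8938566.

2.8939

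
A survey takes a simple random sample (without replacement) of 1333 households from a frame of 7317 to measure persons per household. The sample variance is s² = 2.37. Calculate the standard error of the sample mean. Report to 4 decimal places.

Under SRS without replacement, Var(ȳ) = (1 − f)·s²/n with f = n/N = 1333/7317 = 0.18217849.
Var(ȳ) = (1 − 0.18217849)·2.37/1333 = 0.81782151·0.0017779445 = 0.0014540412.
SE(ȳ) = √(0.0014540412) = 0.0381.

0.0381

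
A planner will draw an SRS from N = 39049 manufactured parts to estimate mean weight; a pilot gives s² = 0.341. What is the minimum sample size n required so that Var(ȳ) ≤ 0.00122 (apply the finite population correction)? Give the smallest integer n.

278

Without fpc, n₀ = s²/D = 0.341/0.00122 = 279.5082.
With fpc, (1 − n/N)·s²/n ≤ D requires n ≥ n₀/(1 + n₀/N) = 279.5082/(1 + 279.5082/39049) = 277.5217.
Rounding up, n = 278.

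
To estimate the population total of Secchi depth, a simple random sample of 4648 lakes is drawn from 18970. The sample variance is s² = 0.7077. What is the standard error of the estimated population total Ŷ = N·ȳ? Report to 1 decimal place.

Var(Ŷ) = N²·Var(ȳ) = N²·(1 − n/N)·s²/n.
f = 4648/18970 = 0.24501845; Var(ȳ) = 0.75498155·0.7077/4648 = 1.1495276 × 10^-4.
Var(Ŷ) = 18970² · (1.1495276 × 10^-4) = 41367.004.
SE(Ŷ) = √(41367.004) = 203.4.

203.4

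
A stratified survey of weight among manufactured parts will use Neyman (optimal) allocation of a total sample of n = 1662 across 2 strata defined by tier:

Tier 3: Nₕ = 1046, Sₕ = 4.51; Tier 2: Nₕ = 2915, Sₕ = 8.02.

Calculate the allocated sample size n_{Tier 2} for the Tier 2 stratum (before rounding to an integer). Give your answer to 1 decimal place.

1382.9

Neyman allocation: nₕ = n·NₕSₕ / Σⱼ NⱼSⱼ.
Σ NⱼSⱼ = 1046·4.51 + 2915·8.02 = 28095.76.
n_{Tier 2} = 1662·2915·8.02 / 28095.76 = 1382.9.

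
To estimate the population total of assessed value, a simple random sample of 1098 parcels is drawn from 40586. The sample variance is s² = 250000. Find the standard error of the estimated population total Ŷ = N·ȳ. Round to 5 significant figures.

604070

Var(Ŷ) = N²·Var(ȳ) = N²·(1 − n/N)·s²/n.
f = 1098/40586 = 0.02705366; Var(ȳ) = 0.97294634·250000/1098 = 221.52694.
Var(Ŷ) = 40586² · 221.52694 = 3.6490436 × 10^11.
SE(Ŷ) = √(3.6490436 × 10^11) = 604070.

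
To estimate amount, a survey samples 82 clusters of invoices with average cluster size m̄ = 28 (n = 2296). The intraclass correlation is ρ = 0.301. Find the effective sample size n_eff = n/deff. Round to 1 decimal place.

251.6

deff = 1 + (28 − 1)·0.301 = 1 + 8.127 = 9.127.
n_eff = 2296 / 9.127 = 251.6.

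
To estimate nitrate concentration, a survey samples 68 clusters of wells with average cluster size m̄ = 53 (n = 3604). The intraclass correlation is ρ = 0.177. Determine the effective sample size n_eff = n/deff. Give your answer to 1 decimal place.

353.2

deff = 1 + (53 − 1)·0.177 = 1 + 9.204 = 10.204.
n_eff = 3604 / 10.204 = 353.2.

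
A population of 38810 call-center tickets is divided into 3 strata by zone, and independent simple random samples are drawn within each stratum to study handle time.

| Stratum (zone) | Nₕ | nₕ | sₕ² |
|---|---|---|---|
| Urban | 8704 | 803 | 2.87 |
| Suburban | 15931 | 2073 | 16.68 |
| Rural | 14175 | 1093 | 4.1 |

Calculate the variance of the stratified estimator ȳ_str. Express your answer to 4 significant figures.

Var(ȳ_str) = Σₕ Wₕ²(1 − fₕ)sₕ²/nₕ with Wₕ = Nₕ/N, N = 38810.
Urban: Wₕ = 0.22427209; term = 0.22427209²·(1 − 0.09225643)·2.87/803 = 1.6318492 × 10^-4.
Suburban: Wₕ = 0.41048699; term = 0.41048699²·(1 − 0.13012366)·16.68/2073 = 0.0011793781.
Rural: Wₕ = 0.36524092; term = 0.36524092²·(1 − 0.07710758)·4.1/1093 = 4.6182094 × 10^-4.
Sum = 0.001804384.

0.001804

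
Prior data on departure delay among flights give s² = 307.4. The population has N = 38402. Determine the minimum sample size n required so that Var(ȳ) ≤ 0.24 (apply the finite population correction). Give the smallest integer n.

1240

Without fpc, n₀ = s²/D = 307.4/0.24 = 1280.8333.
With fpc, (1 − n/N)·s²/n ≤ D requires n ≥ n₀/(1 + n₀/N) = 1280.8333/(1 + 1280.8333/38402) = 1239.4922.
Rounding up, n = 1240.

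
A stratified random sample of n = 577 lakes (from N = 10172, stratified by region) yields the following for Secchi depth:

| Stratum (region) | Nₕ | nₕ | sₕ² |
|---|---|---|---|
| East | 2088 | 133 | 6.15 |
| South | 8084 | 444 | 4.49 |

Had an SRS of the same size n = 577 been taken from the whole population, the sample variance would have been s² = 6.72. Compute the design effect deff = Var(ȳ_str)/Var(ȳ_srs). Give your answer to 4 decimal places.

Var(ȳ_str) = Σ Wₕ²(1−fₕ)sₕ²/nₕ with Wₕ = Nₕ/10172:
  East: (2088/10172)²·(1−133/2088)·6.15/133 = 0.0018242654
  South: (8084/10172)²·(1−444/8084)·4.49/444 = 0.0060362933
  → Var(ȳ_str) = 0.0078605587.
Var(ȳ_srs) = (1 − 577/10172)·6.72/577 = 0.01098581.
deff = 0.0078605587 / 0.01098581 = 0.7155.

0.7155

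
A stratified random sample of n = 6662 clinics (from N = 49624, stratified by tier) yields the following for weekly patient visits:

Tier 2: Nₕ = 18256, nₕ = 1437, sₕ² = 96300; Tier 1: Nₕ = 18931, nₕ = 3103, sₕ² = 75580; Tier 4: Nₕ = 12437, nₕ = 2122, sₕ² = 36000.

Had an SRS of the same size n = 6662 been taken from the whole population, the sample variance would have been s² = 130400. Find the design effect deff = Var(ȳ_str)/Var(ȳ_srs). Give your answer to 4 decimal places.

0.7201

Var(ȳ_str) = Σ Wₕ²(1−fₕ)sₕ²/nₕ with Wₕ = Nₕ/49624:
  Tier 2: (18256/49624)²·(1−1437/18256)·96300/1437 = 8.355872
  Tier 1: (18931/49624)²·(1−3103/18931)·75580/3103 = 2.9637473
  Tier 4: (12437/49624)²·(1−2122/12437)·36000/2122 = 0.88380906
  → Var(ȳ_str) = 12.203428.
Var(ȳ_srs) = (1 − 6662/49624)·130400/6662 = 16.945941.
deff = 12.203428 / 16.945941 = 0.7201.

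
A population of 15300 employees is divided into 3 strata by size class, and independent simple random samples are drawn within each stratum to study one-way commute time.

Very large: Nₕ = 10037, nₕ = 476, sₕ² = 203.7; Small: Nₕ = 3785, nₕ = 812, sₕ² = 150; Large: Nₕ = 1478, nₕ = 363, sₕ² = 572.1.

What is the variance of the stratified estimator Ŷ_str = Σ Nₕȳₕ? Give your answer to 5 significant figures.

4.5743 × 10^7

Var(Ŷ_str) = Σₕ Nₕ²(1 − fₕ)sₕ²/nₕ.
Very large: 10037²·(1 − 476/10037)·203.7/476 = 4.1066843 × 10^7.
Small: 3785²·(1 − 812/3785)·150/812 = 2.0787201 × 10^6.
Large: 1478²·(1 − 363/1478)·572.1/363 = 2.5972552 × 10^6.
Sum = 4.5742818 × 10^7.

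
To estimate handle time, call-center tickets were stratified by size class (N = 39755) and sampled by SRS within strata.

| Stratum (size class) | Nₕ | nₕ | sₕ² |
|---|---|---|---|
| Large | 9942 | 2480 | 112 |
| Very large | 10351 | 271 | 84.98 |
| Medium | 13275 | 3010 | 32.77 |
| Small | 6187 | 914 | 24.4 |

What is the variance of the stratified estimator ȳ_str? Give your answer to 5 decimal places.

0.02431

Var(ȳ_str) = Σₕ Wₕ²(1 − fₕ)sₕ²/nₕ with Wₕ = Nₕ/N, N = 39755.
Large: Wₕ = 0.25008175; term = 0.25008175²·(1 − 0.24944679)·112/2480 = 0.0021198827.
Very large: Wₕ = 0.26036976; term = 0.26036976²·(1 − 0.02618105)·84.98/271 = 0.020701736.
Medium: Wₕ = 0.33392026; term = 0.33392026²·(1 − 0.22674200)·32.77/3010 = 9.3868508 × 10^-4.
Small: Wₕ = 0.15562822; term = 0.15562822²·(1 − 0.14772911)·24.4/914 = 5.5105888 × 10^-4.
Sum = 0.024311363.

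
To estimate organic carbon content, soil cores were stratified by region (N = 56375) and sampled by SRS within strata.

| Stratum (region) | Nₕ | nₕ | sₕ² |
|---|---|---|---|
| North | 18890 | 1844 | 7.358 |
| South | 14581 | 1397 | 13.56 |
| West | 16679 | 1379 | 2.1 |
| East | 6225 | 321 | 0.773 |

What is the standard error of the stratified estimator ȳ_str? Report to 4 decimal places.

0.0338

Var(ȳ_str) = Σₕ Wₕ²(1 − fₕ)sₕ²/nₕ with Wₕ = Nₕ/N, N = 56375.
North: Wₕ = 0.33507761; term = 0.33507761²·(1 − 0.09761779)·7.358/1844 = 4.0427808 × 10^-4.
South: Wₕ = 0.25864302; term = 0.25864302²·(1 − 0.09580962)·13.56/1397 = 5.8711703 × 10^-4.
West: Wₕ = 0.29585809; term = 0.29585809²·(1 − 0.08267882)·2.1/1379 = 1.222766 × 10^-4.
East: Wₕ = 0.11042129; term = 0.11042129²·(1 − 0.05156627)·0.773/321 = 2.7847554 × 10^-5.
Sum = 0.0011415193.
SE = √(0.0011415193) = 0.0338.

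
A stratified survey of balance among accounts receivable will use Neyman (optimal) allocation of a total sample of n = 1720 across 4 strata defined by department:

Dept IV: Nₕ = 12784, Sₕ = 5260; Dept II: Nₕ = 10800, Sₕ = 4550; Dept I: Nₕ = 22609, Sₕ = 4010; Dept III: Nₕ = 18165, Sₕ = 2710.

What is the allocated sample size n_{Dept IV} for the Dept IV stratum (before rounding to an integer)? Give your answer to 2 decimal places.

Neyman allocation: nₕ = n·NₕSₕ / Σⱼ NⱼSⱼ.
Σ NⱼSⱼ = 12784·5260 + 10800·4550 + 22609·4010 + 18165·2710 = 2.5627308 × 10^8.
n_{Dept IV} = 1720·12784·5260 / (2.5627308 × 10^8) = 451.31.

451.31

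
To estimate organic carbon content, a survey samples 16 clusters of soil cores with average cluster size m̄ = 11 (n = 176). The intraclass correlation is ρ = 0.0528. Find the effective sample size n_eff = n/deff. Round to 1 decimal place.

deff = 1 + (11 − 1)·0.0528 = 1 + 0.528 = 1.528.
n_eff = 176 / 1.528 = 115.2.

115.2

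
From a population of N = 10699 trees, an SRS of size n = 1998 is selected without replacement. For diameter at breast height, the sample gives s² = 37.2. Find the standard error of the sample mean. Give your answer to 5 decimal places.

0.12305

Under SRS without replacement, Var(ȳ) = (1 − f)·s²/n with f = n/N = 1998/10699 = 0.18674642.
Var(ȳ) = (1 − 0.18674642)·37.2/1998 = 0.81325358·0.018618619 = 0.015141658.
SE(ȳ) = √(0.015141658) = 0.12305.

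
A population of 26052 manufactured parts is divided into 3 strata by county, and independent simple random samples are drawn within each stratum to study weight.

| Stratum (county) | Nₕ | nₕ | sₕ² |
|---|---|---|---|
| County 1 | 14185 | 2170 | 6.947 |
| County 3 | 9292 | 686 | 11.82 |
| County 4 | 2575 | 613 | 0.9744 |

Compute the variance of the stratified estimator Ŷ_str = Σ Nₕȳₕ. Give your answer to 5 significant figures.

Var(Ŷ_str) = Σₕ Nₕ²(1 − fₕ)sₕ²/nₕ.
County 1: 14185²·(1 − 2170/14185)·6.947/2170 = 545620.5.
County 3: 9292²·(1 − 686/9292)·11.82/686 = 1.3778562 × 10^6.
County 4: 2575²·(1 − 613/2575)·0.9744/613 = 8030.6932.
Sum = 1.9315074 × 10^6.

1.9315 × 10^6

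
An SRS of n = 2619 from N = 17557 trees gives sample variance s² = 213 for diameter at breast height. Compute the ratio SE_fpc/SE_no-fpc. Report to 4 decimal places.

f = n/N = 2619/17557 = 0.14917127.
SE_no-fpc = √(s²/n) = 0.28518196; SE_fpc = √((1−f)s²/n) = 0.26305292.
Ratio = √(1−f) = 0.92240378.

0.9224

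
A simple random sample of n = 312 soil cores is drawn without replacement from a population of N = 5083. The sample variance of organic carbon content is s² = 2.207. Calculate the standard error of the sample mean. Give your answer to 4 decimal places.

0.0815

Under SRS without replacement, Var(ȳ) = (1 − f)·s²/n with f = n/N = 312/5083 = 0.06138107.
Var(ȳ) = (1 − 0.06138107)·2.207/312 = 0.93861893·0.0070737179 = 0.0066395255.
SE(ȳ) = √(0.0066395255) = 0.0815.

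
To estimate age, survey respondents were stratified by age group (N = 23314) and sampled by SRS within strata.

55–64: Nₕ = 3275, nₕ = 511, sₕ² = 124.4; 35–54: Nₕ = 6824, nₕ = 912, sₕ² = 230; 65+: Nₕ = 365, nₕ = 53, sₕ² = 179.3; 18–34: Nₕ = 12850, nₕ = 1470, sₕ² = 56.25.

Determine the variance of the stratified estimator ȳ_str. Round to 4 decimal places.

0.0338

Var(ȳ_str) = Σₕ Wₕ²(1 − fₕ)sₕ²/nₕ with Wₕ = Nₕ/N, N = 23314.
55–64: Wₕ = 0.14047354; term = 0.14047354²·(1 − 0.15603053)·124.4/511 = 0.004054294.
35–54: Wₕ = 0.29269967; term = 0.29269967²·(1 − 0.13364596)·230/912 = 0.018718578.
65+: Wₕ = 0.01565583; term = 0.01565583²·(1 − 0.14520548)·179.3/53 = 7.0879116 × 10^-4.
18–34: Wₕ = 0.55117097; term = 0.55117097²·(1 − 0.11439689)·56.25/1470 = 0.010294778.
Sum = 0.033776441.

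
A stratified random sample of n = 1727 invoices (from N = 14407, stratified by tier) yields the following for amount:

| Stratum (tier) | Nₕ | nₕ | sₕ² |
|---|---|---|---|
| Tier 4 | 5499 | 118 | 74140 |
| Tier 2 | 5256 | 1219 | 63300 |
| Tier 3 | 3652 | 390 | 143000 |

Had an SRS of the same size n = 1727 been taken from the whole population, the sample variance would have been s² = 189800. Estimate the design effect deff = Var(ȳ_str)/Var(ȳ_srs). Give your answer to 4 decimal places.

Var(ȳ_str) = Σ Wₕ²(1−fₕ)sₕ²/nₕ with Wₕ = Nₕ/14407:
  Tier 4: (5499/14407)²·(1−118/5499)·74140/118 = 89.571567
  Tier 2: (5256/14407)²·(1−1219/5256)·63300/1219 = 5.308441
  Tier 3: (3652/14407)²·(1−390/3652)·143000/390 = 21.044521
  → Var(ȳ_str) = 115.92453.
Var(ȳ_srs) = (1 − 1727/14407)·189800/1727 = 96.727412.
deff = 115.92453 / 96.727412 = 1.1985.

1.1985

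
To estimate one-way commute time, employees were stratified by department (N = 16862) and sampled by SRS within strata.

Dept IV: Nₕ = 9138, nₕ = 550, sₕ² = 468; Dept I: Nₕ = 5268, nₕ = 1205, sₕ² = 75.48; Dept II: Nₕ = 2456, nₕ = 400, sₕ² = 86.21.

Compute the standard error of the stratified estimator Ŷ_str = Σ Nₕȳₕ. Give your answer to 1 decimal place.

Var(Ŷ_str) = Σₕ Nₕ²(1 − fₕ)sₕ²/nₕ.
Dept IV: 9138²·(1 − 550/9138)·468/550 = 6.6776915 × 10^7.
Dept I: 5268²·(1 − 1205/5268)·75.48/1205 = 1.340718 × 10^6.
Dept II: 2456²·(1 − 400/2456)·86.21/400 = 1.0883012 × 10^6.
Sum = 6.9205934 × 10^7.
SE = √(6.9205934 × 10^7) = 8319.0.

8319.0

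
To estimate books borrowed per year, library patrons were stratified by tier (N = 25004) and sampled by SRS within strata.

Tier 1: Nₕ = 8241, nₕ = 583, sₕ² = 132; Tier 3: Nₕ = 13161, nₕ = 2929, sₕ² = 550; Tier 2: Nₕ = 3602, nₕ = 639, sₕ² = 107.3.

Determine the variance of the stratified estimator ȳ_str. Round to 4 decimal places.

Var(ȳ_str) = Σₕ Wₕ²(1 − fₕ)sₕ²/nₕ with Wₕ = Nₕ/N, N = 25004.
Tier 1: Wₕ = 0.32958727; term = 0.32958727²·(1 − 0.07074384)·132/583 = 0.022855023.
Tier 3: Wₕ = 0.52635578; term = 0.52635578²·(1 − 0.22255148)·550/2929 = 0.040445831.
Tier 2: Wₕ = 0.14405695; term = 0.14405695²·(1 − 0.17740144)·107.3/639 = 0.0028665218.
Sum = 0.066167376.

0.0662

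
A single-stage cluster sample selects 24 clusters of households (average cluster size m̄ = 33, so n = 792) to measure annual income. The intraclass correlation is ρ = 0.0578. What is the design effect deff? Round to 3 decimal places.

deff = 1 + (33 − 1)·0.0578 = 1 + 1.8496 = 2.8496.

2.850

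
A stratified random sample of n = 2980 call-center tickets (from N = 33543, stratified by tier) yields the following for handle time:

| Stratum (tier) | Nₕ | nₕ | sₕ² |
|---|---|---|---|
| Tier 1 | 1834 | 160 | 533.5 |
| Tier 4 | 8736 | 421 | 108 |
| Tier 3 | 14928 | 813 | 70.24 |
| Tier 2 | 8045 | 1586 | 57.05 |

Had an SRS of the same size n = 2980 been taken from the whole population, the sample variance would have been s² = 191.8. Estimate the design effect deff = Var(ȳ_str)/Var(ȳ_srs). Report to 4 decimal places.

Var(ȳ_str) = Σ Wₕ²(1−fₕ)sₕ²/nₕ with Wₕ = Nₕ/33543:
  Tier 1: (1834/33543)²·(1−160/1834)·533.5/160 = 0.0090984083
  Tier 4: (8736/33543)²·(1−421/8736)·108/421 = 0.016561998
  Tier 3: (14928/33543)²·(1−813/14928)·70.24/813 = 0.016179782
  Tier 2: (8045/33543)²·(1−1586/8045)·57.05/1586 = 0.0016612691
  → Var(ȳ_str) = 0.043501457.
Var(ȳ_srs) = (1 − 2980/33543)·191.8/2980 = 0.058644383.
deff = 0.043501457 / 0.058644383 = 0.7418.

0.7418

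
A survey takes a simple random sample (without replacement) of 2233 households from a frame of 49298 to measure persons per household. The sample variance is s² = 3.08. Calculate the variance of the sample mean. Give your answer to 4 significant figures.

0.001317

Under SRS without replacement, Var(ȳ) = (1 − f)·s²/n with f = n/N = 2233/49298 = 0.04529596.
Var(ȳ) = (1 − 0.04529596)·3.08/2233 = 0.95470404·0.0013793103 = 0.0013168332.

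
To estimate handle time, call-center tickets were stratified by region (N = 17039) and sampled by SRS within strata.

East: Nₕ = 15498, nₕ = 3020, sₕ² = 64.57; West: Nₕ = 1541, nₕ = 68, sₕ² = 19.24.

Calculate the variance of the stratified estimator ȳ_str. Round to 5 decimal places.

0.01645

Var(ȳ_str) = Σₕ Wₕ²(1 − fₕ)sₕ²/nₕ with Wₕ = Nₕ/N, N = 17039.
East: Wₕ = 0.90956042; term = 0.90956042²·(1 − 0.19486385)·64.57/3020 = 0.014241518.
West: Wₕ = 0.09043958; term = 0.09043958²·(1 − 0.04412719)·19.24/68 = 0.0022121437.
Sum = 0.016453662.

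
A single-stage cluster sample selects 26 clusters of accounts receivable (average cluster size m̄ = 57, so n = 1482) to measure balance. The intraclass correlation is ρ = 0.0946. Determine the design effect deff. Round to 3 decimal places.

6.298

deff = 1 + (57 − 1)·0.0946 = 1 + 5.2976 = 6.2976.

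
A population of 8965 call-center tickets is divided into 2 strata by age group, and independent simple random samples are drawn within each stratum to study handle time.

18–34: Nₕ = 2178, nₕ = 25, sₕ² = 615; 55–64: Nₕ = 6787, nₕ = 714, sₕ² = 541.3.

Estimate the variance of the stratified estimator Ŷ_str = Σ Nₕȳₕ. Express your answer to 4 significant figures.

Var(Ŷ_str) = Σₕ Nₕ²(1 − fₕ)sₕ²/nₕ.
18–34: 2178²·(1 − 25/2178)·615/25 = 1.1535516 × 10^8.
55–64: 6787²·(1 − 714/6787)·541.3/714 = 3.1247908 × 10^7.
Sum = 1.4660307 × 10^8.

1.466 × 10^8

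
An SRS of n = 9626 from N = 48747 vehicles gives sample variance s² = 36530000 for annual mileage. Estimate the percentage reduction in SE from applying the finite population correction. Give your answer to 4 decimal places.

10.4159

f = n/N = 9626/48747 = 0.19746856.
SE_no-fpc = √(s²/n) = 61.603006; SE_fpc = √((1−f)s²/n) = 55.186511.
Ratio = √(1−f) = 0.89584119. Reduction = 100·(1 − 0.89584119) = 10.4159%.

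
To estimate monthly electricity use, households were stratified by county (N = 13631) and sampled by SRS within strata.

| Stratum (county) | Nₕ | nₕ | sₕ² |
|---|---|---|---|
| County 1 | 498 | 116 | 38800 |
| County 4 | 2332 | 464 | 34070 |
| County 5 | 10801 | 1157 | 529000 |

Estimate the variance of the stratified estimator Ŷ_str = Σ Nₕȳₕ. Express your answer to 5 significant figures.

Var(Ŷ_str) = Σₕ Nₕ²(1 − fₕ)sₕ²/nₕ.
County 1: 498²·(1 − 116/498)·38800/116 = 6.3630662 × 10^7.
County 4: 2332²·(1 − 464/2332)·34070/464 = 3.1985973 × 10^8.
County 5: 10801²·(1 − 1157/10801)·529000/1157 = 4.7625931 × 10^10.
Sum = 4.8009421 × 10^10.

4.8009 × 10^10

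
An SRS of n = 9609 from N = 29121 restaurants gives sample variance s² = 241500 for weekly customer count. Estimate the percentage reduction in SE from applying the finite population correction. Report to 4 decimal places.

f = n/N = 9609/29121 = 0.32996806.
SE_no-fpc = √(s²/n) = 5.0132513; SE_fpc = √((1−f)s²/n) = 4.1036208.
Ratio = √(1−f) = 0.81855478. Reduction = 100·(1 − 0.81855478) = 18.1445%.

18.1445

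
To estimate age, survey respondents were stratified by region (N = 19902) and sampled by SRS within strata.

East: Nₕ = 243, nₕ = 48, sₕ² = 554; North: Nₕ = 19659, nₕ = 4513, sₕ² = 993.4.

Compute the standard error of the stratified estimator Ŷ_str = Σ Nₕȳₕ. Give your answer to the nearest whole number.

8129

Var(Ŷ_str) = Σₕ Nₕ²(1 − fₕ)sₕ²/nₕ.
East: 243²·(1 − 48/243)·554/48 = 546901.88.
North: 19659²·(1 − 4513/19659)·993.4/4513 = 6.5541775 × 10^7.
Sum = 6.6088677 × 10^7.
SE = √(6.6088677 × 10^7) = 8129.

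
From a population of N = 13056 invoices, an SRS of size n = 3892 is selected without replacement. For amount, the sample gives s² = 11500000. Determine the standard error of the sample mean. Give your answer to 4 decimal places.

45.5407

Under SRS without replacement, Var(ȳ) = (1 − f)·s²/n with f = n/N = 3892/13056 = 0.29810049.
Var(ȳ) = (1 − 0.29810049)·11500000/3892 = 0.70189951·2954.779 = 2073.958.
SE(ȳ) = √(2073.958) = 45.5407.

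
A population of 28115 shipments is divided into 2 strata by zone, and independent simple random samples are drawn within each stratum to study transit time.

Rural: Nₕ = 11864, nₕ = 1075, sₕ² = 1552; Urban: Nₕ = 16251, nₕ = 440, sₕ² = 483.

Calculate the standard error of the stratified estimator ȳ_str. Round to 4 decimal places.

Var(ȳ_str) = Σₕ Wₕ²(1 − fₕ)sₕ²/nₕ with Wₕ = Nₕ/N, N = 28115.
Rural: Wₕ = 0.42198115; term = 0.42198115²·(1 − 0.09061025)·1552/1075 = 0.23378649.
Urban: Wₕ = 0.57801885; term = 0.57801885²·(1 − 0.02707526)·483/440 = 0.356827.
Sum = 0.59061349.
SE = √(0.59061349) = 0.7685.

0.7685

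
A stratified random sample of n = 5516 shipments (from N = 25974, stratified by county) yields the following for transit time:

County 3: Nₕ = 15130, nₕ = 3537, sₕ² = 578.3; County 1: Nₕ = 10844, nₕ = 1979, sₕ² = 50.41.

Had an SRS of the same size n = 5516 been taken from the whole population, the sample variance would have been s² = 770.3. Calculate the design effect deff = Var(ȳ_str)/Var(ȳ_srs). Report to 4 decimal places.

Var(ȳ_str) = Σ Wₕ²(1−fₕ)sₕ²/nₕ with Wₕ = Nₕ/25974:
  County 3: (15130/25974)²·(1−3537/15130)·578.3/3537 = 0.042508446
  County 1: (10844/25974)²·(1−1979/10844)·50.41/1979 = 0.0036296227
  → Var(ȳ_str) = 0.046138069.
Var(ȳ_srs) = (1 − 5516/25974)·770.3/5516 = 0.10999172.
deff = 0.046138069 / 0.10999172 = 0.4195.

0.4195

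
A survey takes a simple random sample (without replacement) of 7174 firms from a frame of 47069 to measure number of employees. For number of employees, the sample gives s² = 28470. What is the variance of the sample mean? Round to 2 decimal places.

Under SRS without replacement, Var(ȳ) = (1 − f)·s²/n with f = n/N = 7174/47069 = 0.15241454.
Var(ȳ) = (1 − 0.15241454)·28470/7174 = 0.84758546·3.9684974 = 3.3636407.

3.36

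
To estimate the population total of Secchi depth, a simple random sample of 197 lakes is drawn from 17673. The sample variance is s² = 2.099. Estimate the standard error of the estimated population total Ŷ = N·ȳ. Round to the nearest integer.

Var(Ŷ) = N²·Var(ȳ) = N²·(1 − n/N)·s²/n.
f = 197/17673 = 0.01114695; Var(ȳ) = 0.98885305·2.099/197 = 0.010536054.
Var(Ŷ) = 17673² · 0.010536054 = 3.2907777 × 10^6.
SE(Ŷ) = √(3.2907777 × 10^6) = 1814.

1814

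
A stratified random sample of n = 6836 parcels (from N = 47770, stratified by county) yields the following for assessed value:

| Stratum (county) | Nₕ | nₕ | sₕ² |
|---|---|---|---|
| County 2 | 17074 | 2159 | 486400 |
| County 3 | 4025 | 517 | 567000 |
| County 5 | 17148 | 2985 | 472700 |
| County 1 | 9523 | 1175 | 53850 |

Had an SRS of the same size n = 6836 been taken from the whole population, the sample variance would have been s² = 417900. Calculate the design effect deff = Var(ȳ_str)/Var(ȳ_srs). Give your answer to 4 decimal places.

Var(ȳ_str) = Σ Wₕ²(1−fₕ)sₕ²/nₕ with Wₕ = Nₕ/47770:
  County 2: (17074/47770)²·(1−2159/17074)·486400/2159 = 25.141372
  County 3: (4025/47770)²·(1−517/4025)·567000/517 = 6.7859007
  County 5: (17148/47770)²·(1−2985/17148)·472700/2985 = 16.853865
  County 1: (9523/47770)²·(1−1175/9523)·53850/1175 = 1.5965907
  → Var(ȳ_str) = 50.377728.
Var(ȳ_srs) = (1 − 6836/47770)·417900/6836 = 52.384073.
deff = 50.377728 / 52.384073 = 0.9617.

0.9617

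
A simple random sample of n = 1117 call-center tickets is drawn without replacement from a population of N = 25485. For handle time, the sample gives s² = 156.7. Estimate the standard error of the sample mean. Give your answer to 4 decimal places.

0.3662

Under SRS without replacement, Var(ȳ) = (1 − f)·s²/n with f = n/N = 1117/25485 = 0.04382970.
Var(ȳ) = (1 − 0.04382970)·156.7/1117 = 0.95617030·0.14028648 = 0.13413777.
SE(ȳ) = √(0.13413777) = 0.3662.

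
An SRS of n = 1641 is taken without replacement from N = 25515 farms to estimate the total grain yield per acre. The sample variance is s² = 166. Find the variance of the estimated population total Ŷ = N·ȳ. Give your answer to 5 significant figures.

Var(Ŷ) = N²·Var(ȳ) = N²·(1 − n/N)·s²/n.
f = 1641/25515 = 0.06431511; Var(ȳ) = 0.93568489·166/1641 = 0.094651854.
Var(Ŷ) = 25515² · 0.094651854 = 6.1619798 × 10^7.

6.1620 × 10^7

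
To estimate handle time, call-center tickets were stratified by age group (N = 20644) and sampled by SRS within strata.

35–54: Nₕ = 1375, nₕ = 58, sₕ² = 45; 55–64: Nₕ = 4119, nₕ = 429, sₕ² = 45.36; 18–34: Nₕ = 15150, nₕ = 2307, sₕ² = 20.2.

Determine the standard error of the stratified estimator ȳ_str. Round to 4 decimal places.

0.1052

Var(ȳ_str) = Σₕ Wₕ²(1 − fₕ)sₕ²/nₕ with Wₕ = Nₕ/N, N = 20644.
35–54: Wₕ = 0.06660531; term = 0.06660531²·(1 − 0.04218182)·45/58 = 0.0032967445.
55–64: Wₕ = 0.19952529; term = 0.19952529²·(1 − 0.10415149)·45.36/429 = 0.0037709104.
18–34: Wₕ = 0.73386941; term = 0.73386941²·(1 − 0.15227723)·20.2/2307 = 0.0039975618.
Sum = 0.011065217.
SE = √(0.011065217) = 0.1052.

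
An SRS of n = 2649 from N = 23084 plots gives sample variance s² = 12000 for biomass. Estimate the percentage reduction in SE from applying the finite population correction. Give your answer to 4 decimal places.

f = n/N = 2649/23084 = 0.11475481.
SE_no-fpc = √(s²/n) = 2.1283823; SE_fpc = √((1−f)s²/n) = 2.0025411.
Ratio = √(1−f) = 0.94087469. Reduction = 100·(1 − 0.94087469) = 5.9125%.

5.9125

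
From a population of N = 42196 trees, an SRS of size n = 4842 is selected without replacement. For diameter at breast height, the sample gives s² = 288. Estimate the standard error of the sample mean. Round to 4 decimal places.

Under SRS without replacement, Var(ȳ) = (1 − f)·s²/n with f = n/N = 4842/42196 = 0.11475021.
Var(ȳ) = (1 − 0.11475021)·288/4842 = 0.88524979·0.059479554 = 0.052654262.
SE(ȳ) = √(0.052654262) = 0.2295.

0.2295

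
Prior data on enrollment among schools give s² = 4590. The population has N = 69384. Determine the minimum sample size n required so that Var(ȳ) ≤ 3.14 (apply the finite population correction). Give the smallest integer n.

Without fpc, n₀ = s²/D = 4590/3.14 = 1461.7834.
With fpc, (1 − n/N)·s²/n ≤ D requires n ≥ n₀/(1 + n₀/N) = 1461.7834/(1 + 1461.7834/69384) = 1431.6220.
Rounding up, n = 1432.

1432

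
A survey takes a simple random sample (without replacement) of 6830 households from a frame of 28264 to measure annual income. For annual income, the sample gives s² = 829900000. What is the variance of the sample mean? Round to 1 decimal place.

Under SRS without replacement, Var(ȳ) = (1 − f)·s²/n with f = n/N = 6830/28264 = 0.24165016.
Var(ȳ) = (1 − 0.24165016)·829900000/6830 = 0.75834984·121508.05 = 92145.613.

92145.6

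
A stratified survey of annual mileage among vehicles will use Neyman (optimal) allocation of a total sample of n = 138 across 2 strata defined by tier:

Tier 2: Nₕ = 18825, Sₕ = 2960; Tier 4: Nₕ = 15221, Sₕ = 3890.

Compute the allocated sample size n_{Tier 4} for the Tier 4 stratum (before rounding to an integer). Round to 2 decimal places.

Neyman allocation: nₕ = n·NₕSₕ / Σⱼ NⱼSⱼ.
Σ NⱼSⱼ = 18825·2960 + 15221·3890 = 1.1493169 × 10^8.
n_{Tier 4} = 138·15221·3890 / (1.1493169 × 10^8) = 71.09.

71.09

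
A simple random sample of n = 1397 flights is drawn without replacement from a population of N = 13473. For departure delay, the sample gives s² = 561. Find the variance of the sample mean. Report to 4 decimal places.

Under SRS without replacement, Var(ȳ) = (1 − f)·s²/n with f = n/N = 1397/13473 = 0.10368886.
Var(ȳ) = (1 − 0.10368886)·561/1397 = 0.89631114·0.4015748 = 0.35993597.

0.3599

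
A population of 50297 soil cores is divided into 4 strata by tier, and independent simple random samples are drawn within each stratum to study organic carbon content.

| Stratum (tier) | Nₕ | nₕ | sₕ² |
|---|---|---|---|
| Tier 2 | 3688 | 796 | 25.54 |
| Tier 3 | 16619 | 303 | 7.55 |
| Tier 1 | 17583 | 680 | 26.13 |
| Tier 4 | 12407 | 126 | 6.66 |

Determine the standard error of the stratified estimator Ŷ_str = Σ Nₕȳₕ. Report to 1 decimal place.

Var(Ŷ_str) = Σₕ Nₕ²(1 − fₕ)sₕ²/nₕ.
Tier 2: 3688²·(1 − 796/3688)·25.54/796 = 342213.41.
Tier 3: 16619²·(1 − 303/16619)·7.55/303 = 6.7565175 × 10^6.
Tier 1: 17583²·(1 − 680/17583)·26.13/680 = 1.1420556 × 10^7.
Tier 4: 12407²·(1 − 126/12407)·6.66/126 = 8.0538623 × 10^6.
Sum = 2.6573149 × 10^7.
SE = √(2.6573149 × 10^7) = 5154.9.

5154.9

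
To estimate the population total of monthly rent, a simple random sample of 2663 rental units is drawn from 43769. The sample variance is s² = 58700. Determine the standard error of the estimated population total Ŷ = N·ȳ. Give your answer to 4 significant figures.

Var(Ŷ) = N²·Var(ȳ) = N²·(1 − n/N)·s²/n.
f = 2663/43769 = 0.06084215; Var(ȳ) = 0.93915785·58700/2663 = 20.701677.
Var(Ŷ) = 43769² · 20.701677 = 3.9658728 × 10^10.
SE(Ŷ) = √(3.9658728 × 10^10) = 199100.

199100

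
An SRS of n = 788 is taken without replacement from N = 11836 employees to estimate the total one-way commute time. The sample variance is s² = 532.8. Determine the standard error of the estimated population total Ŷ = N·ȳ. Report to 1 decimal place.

9402.9

Var(Ŷ) = N²·Var(ȳ) = N²·(1 − n/N)·s²/n.
f = 788/11836 = 0.06657655; Var(ȳ) = 0.93342345·532.8/788 = 0.63112692.
Var(Ŷ) = 11836² · 0.63112692 = 8.8415136 × 10^7.
SE(Ŷ) = √(8.8415136 × 10^7) = 9402.9.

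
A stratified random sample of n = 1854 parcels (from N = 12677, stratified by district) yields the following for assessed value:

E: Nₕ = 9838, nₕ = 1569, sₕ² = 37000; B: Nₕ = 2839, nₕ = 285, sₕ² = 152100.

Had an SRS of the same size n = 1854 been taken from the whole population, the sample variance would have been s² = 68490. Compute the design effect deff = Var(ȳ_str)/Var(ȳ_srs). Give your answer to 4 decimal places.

Var(ȳ_str) = Σ Wₕ²(1−fₕ)sₕ²/nₕ with Wₕ = Nₕ/12677:
  E: (9838/12677)²·(1−1569/9838)·37000/1569 = 11.937286
  B: (2839/12677)²·(1−285/2839)·152100/285 = 24.078956
  → Var(ȳ_str) = 36.016242.
Var(ȳ_srs) = (1 − 1854/12677)·68490/1854 = 31.53905.
deff = 36.016242 / 31.53905 = 1.1420.

1.1420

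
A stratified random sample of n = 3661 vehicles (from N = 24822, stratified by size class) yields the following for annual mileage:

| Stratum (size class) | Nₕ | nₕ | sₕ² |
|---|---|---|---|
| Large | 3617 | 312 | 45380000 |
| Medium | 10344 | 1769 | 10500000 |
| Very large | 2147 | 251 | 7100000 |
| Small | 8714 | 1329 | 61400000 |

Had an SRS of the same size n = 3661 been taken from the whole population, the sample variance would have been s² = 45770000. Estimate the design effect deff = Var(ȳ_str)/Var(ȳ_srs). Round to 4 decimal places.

0.8152

Var(ȳ_str) = Σ Wₕ²(1−fₕ)sₕ²/nₕ with Wₕ = Nₕ/24822:
  Large: (3617/24822)²·(1−312/3617)·45380000/312 = 2821.9956
  Medium: (10344/24822)²·(1−1769/10344)·10500000/1769 = 854.49704
  Very large: (2147/24822)²·(1−251/2147)·7100000/251 = 186.88802
  Small: (8714/24822)²·(1−1329/8714)·61400000/1329 = 4825.4509
  → Var(ȳ_str) = 8688.8316.
Var(ȳ_srs) = (1 − 3661/24822)·45770000/3661 = 10658.12.
deff = 8688.8316 / 10658.12 = 0.8152.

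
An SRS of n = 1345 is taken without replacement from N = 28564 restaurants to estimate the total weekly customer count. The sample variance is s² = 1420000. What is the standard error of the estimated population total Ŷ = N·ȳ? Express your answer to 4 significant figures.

Var(Ŷ) = N²·Var(ȳ) = N²·(1 − n/N)·s²/n.
f = 1345/28564 = 0.04708724; Var(ȳ) = 0.95291276·1420000/1345 = 1006.0492.
Var(Ŷ) = 28564² · 1006.0492 = 8.2083765 × 10^11.
SE(Ŷ) = √(8.2083765 × 10^11) = 906000.

906000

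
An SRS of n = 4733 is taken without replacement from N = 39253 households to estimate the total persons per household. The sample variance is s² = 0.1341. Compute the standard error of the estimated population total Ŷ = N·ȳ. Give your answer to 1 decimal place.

195.9

Var(Ŷ) = N²·Var(ȳ) = N²·(1 − n/N)·s²/n.
f = 4733/39253 = 0.12057677; Var(ȳ) = 0.87942323·0.1341/4733 = 2.4916682 × 10^-5.
Var(Ŷ) = 39253² · (2.4916682 × 10^-5) = 38391.574.
SE(Ŷ) = √(38391.574) = 195.9.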